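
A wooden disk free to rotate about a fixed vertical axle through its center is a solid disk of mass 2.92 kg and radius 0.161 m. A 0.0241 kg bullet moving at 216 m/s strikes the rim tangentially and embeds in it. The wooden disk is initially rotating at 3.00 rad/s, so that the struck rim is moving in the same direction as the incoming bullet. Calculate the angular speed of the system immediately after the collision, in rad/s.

The axle reaction passes through the axle and exerts no torque about it; angular momentum about the axle is conserved through the impact.
I_p = ½(2.92)(0.161)² = 0.03784 kg·m². Taking the sense of the bullet's angular momentum as positive, L_{bullet} = m v R = (0.0241)(216)(0.161) = 0.8381 kg·m²/s.
L_i = +I_p ω_p + m v R = +(0.03784)(3.00) + 0.8381 = 0.9516 kg·m²/s.
After sticking, I_f = I_p + m R² = 0.03784 + (0.0241)(0.161)² = 0.03847 kg·m².
ω_f = L_i / I_f = 0.9516 / 0.03847 = 24.74 rad/s.

|ω_f| ≈ 24.7 rad/s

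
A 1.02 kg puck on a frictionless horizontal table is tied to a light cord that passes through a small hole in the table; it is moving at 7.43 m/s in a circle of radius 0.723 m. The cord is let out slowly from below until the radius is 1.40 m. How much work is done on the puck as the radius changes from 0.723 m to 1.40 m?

W ≈ -20.6 J

The only horizontal force on the mass is along the cord (radial), so it exerts no torque about the hole and angular momentum m v r is conserved.
v₂ = v₁ r₁ / r₂ = (7.43)(0.723) / (1.40) = 3.837 m/s.
W = ΔKE = ½m(v₂² − v₁²) = -20.65 J.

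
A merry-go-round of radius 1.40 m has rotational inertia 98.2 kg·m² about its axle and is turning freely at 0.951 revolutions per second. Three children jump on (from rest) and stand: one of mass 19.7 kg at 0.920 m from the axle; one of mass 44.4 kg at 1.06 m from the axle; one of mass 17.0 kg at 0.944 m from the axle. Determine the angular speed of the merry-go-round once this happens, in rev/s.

ω_f ≈ 0.519 rev/s

No external torque acts about the axle; L_before = L_after.
Added inertia Σmr² = (19.7)(0.920)² + (44.4)(1.06)² + (17.0)(0.944)² = 81.71 kg·m²; I_f = 98.20 + 81.71 = 179.9 kg·m².
ω_f = I_p ω_i / I_f = (98.20)(0.951) / 179.9 = 0.5191 rev/s.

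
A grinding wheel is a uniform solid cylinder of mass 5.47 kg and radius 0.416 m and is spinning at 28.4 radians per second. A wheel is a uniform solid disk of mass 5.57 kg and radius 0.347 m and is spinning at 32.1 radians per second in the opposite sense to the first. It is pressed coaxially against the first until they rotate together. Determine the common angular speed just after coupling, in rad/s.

The coupling torques are internal; angular momentum about the shared axis is conserved.
Moments of inertia: I_A = ½(5.47)(0.416)² = 0.4733 kg·m²; I_B = ½(5.57)(0.347)² = 0.3353 kg·m².
Taking A's sense as positive: L = (0.4733)(28.4) − (0.3353)(32.1) = 2.678 kg·m²·rad/s.
Combined I = 0.4733 + 0.3353 = 0.8086 kg·m².
ω_f = L / I = 2.678 / 0.8086 = 3.311 rad/s.

|ω_f| ≈ 3.31 rad/s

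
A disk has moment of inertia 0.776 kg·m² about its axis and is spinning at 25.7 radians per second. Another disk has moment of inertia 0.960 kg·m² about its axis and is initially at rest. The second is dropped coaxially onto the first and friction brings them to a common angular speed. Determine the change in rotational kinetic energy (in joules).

ΔKE ≈ -142 J

No external torque acts about the common axis, so total angular momentum is conserved.
Taking A's sense as positive: L = (0.7760)(25.7) = 19.94 kg·m²·rad/s.
Combined I = 0.7760 + 0.9600 = 1.736 kg·m².
ω_f = L / I = 19.94 / 1.736 = 11.49 rad/s.
KE_i = ½ΣIω² = 256.3 J; KE_f = ½(1.736)(11.49)² = 114.6 J.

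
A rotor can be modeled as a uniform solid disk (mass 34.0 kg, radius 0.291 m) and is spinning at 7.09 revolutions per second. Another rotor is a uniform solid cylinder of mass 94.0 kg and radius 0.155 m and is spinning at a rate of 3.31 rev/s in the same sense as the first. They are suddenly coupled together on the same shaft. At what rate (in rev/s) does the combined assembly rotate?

The coupling torques are internal; angular momentum about the shared axis is conserved.
Moments of inertia: I_A = ½(34.0)(0.291)² = 1.440 kg·m²; I_B = ½(94.0)(0.155)² = 1.129 kg·m².
Taking A's sense as positive: L = (1.440)(7.09) + (1.129)(3.31) = 13.94 kg·m²·rev/s.
Combined I = 1.440 + 1.129 = 2.569 kg·m².
ω_f = L / I = 13.94 / 2.569 = 5.428 rev/s.

|ω_f| ≈ 5.43 rev/s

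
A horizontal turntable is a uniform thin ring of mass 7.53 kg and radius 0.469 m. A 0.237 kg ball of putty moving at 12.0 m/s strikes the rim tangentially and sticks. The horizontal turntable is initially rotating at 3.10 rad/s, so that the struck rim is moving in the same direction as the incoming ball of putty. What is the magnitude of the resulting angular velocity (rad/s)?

|ω_f| ≈ 3.79 rad/s

About the axle the impulsive forces during the collision are internal, so angular momentum about that axis is conserved.
I_p = (7.53)(0.469)² = 1.656 kg·m². Taking the sense of the ball of putty's angular momentum as positive, L_{ball} = m v R = (0.237)(12.0)(0.469) = 1.334 kg·m²/s.
L_i = +I_p ω_p + m v R = +(1.656)(3.10) + 1.334 = 6.468 kg·m²/s.
After sticking, I_f = I_p + m R² = 1.656 + (0.237)(0.469)² = 1.708 kg·m².
ω_f = L_i / I_f = 6.468 / 1.708 = 3.786 rad/s.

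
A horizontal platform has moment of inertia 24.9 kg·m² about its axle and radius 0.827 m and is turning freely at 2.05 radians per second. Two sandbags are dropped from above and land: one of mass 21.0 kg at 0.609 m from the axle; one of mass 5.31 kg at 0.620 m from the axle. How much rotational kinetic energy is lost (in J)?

No external torque acts about the axle; L_before = L_after.
Added inertia Σmr² = (21.0)(0.609)² + (5.31)(0.620)² = 9.830 kg·m²; I_f = 24.90 + 9.830 = 34.73 kg·m².
ω_f = I_p ω_i / I_f = (24.90)(2.05) / 34.73 = 1.470 rad/s.
KE_i = ½(24.90)(2.050 rad/s)² = 52.32 J; KE_f = ½(34.73)(1.470)² = 37.51 J.

energy lost ≈ 14.8 J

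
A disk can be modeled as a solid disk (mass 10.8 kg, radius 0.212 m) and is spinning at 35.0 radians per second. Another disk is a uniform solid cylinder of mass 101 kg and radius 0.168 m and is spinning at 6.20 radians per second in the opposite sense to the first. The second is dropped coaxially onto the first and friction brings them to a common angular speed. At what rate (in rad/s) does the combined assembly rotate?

|ω_f| ≈ 0.205 rad/s

No external torque acts about the common axis, so total angular momentum is conserved.
Moments of inertia: I_A = ½(10.8)(0.212)² = 0.2427 kg·m²; I_B = ½(101)(0.168)² = 1.425 kg·m².
Taking A's sense as positive: L = (0.2427)(35.0) − (1.425)(6.20) = -0.3425 kg·m²·rad/s.
Combined I = 0.2427 + 1.425 = 1.668 kg·m².
ω_f = L / I = -0.3425 / 1.668 = -0.2053 rad/s.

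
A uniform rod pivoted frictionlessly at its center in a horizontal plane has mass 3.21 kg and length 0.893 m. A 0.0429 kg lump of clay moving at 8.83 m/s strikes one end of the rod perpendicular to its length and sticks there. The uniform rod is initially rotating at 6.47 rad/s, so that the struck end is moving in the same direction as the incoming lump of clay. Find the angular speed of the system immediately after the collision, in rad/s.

|ω_f| ≈ 6.98 rad/s

The axle reaction passes through the pivot and exerts no torque about it; angular momentum about the pivot is conserved through the impact.
I_p = (1/12)(3.21)(0.893)² = 0.2133 kg·m². Taking the sense of the lump of clay's angular momentum as positive, L_{lump} = m v R = (0.0429)(8.83)(0.893/2) = 0.1691 kg·m²/s.
L_i = +I_p ω_p + m v R = +(0.2133)(6.47) + 0.1691 = 1.549 kg·m²/s.
After sticking, I_f = I_p + m R² = 0.2133 + (0.0429)(0.893/2)² = 0.2219 kg·m².
ω_f = L_i / I_f = 1.549 / 0.2219 = 6.983 rad/s.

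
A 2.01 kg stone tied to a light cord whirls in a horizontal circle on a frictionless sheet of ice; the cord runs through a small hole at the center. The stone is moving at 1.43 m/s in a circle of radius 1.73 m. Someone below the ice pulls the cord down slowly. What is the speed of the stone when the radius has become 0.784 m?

The only horizontal force on the mass is along the cord (radial), so it exerts no torque about the hole and angular momentum m v r is conserved.
v₂ = v₁ r₁ / r₂ = (1.43)(1.73) / (0.784) = 3.155 m/s.

v₂ ≈ 3.16 m/s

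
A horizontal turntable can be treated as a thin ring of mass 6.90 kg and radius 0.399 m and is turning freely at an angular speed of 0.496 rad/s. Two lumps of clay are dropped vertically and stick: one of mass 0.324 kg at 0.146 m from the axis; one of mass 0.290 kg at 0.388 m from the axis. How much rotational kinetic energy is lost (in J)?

energy lost ≈ 0.00595 J

No external torque acts about the axis; L_before = L_after.
I_p = (6.90)(0.399)² = 1.098 kg·m².
Added inertia Σmr² = (0.324)(0.146)² + (0.290)(0.388)² = 0.05056 kg·m²; I_f = 1.098 + 0.05056 = 1.149 kg·m².
ω_f = I_p ω_i / I_f = (1.098)(0.496) / 1.149 = 0.4742 rad/s.
KE_i = ½(1.098)(0.4960 rad/s)² = 0.1351 J; KE_f = ½(1.149)(0.4742)² = 0.1292 J.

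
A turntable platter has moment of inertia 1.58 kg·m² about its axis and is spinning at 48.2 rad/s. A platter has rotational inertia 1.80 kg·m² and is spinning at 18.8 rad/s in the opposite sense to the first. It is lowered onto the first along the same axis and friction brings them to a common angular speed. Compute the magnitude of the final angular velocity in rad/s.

|ω_f| ≈ 12.5 rad/s

The coupling torques are internal; angular momentum about the shared axis is conserved.
Taking A's sense as positive: L = (1.580)(48.2) − (1.800)(18.8) = 42.32 kg·m²·rad/s.
Combined I = 1.580 + 1.800 = 3.380 kg·m².
ω_f = L / I = 42.32 / 3.380 = 12.52 rad/s.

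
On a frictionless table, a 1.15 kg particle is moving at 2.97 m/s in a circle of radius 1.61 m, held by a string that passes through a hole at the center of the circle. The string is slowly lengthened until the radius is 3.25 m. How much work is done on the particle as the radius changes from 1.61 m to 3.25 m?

Central (radial) force ⇒ zero torque about the center ⇒ m v r is constant.
v₂ = v₁ r₁ / r₂ = (2.97)(1.61) / (3.25) = 1.471 m/s.
W = ΔKE = ½m(v₂² − v₁²) = -3.827 J.

W ≈ -3.83 J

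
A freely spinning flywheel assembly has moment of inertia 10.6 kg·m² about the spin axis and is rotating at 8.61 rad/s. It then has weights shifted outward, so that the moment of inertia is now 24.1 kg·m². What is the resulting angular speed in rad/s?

Angular momentum about the spin axis is conserved since the torque about it is zero.
ω₂ = I₁ω₁ / I₂ = (10.60)(8.61 rad/s) / (24.10) = 3.787 rad/s.

ω₂ ≈ 3.79 rad/s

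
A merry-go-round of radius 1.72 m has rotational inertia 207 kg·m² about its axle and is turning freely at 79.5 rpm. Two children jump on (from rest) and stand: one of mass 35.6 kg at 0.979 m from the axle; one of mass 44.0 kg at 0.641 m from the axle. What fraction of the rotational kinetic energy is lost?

fraction ≈ 0.201

The added mass arrives with no angular momentum about the axle, and any external torque about the axle is negligible, so the system's angular momentum is conserved.
Added inertia Σmr² = (35.6)(0.979)² + (44.0)(0.641)² = 52.20 kg·m²; I_f = 207.0 + 52.20 = 259.2 kg·m².
ω_f = I_p ω_i / I_f = (207.0)(79.5) / 259.2 = 63.49 rpm.
KE_i = ½(207.0)(8.325 rad/s)² = 7174 J; KE_f = ½(259.2)(6.649)² = 5729 J.
Fraction lost = 0.2014.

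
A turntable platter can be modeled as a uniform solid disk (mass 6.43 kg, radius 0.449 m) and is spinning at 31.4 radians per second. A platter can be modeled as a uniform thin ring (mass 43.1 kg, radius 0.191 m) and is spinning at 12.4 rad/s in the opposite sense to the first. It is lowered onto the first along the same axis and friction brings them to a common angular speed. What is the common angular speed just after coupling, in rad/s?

The coupling torques are internal; angular momentum about the shared axis is conserved.
Moments of inertia: I_A = ½(6.43)(0.449)² = 0.6481 kg·m²; I_B = (43.1)(0.191)² = 1.572 kg·m².
Taking A's sense as positive: L = (0.6481)(31.4) − (1.572)(12.4) = 0.8549 kg·m²·rad/s.
Combined I = 0.6481 + 1.572 = 2.220 kg·m².
ω_f = L / I = 0.8549 / 2.220 = 0.3850 rad/s.

|ω_f| ≈ 0.385 rad/s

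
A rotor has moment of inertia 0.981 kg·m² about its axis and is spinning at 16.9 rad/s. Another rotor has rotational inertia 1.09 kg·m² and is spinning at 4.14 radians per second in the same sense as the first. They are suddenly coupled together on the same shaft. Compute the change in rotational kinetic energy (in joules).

ΔKE ≈ -42.0 J

No external torque acts about the common axis, so total angular momentum is conserved.
Taking A's sense as positive: L = (0.9810)(16.9) + (1.090)(4.14) = 21.09 kg·m²·rad/s.
Combined I = 0.9810 + 1.090 = 2.071 kg·m².
ω_f = L / I = 21.09 / 2.071 = 10.18 rad/s.
KE_i = ½ΣIω² = 149.4 J; KE_f = ½(2.071)(10.18)² = 107.4 J.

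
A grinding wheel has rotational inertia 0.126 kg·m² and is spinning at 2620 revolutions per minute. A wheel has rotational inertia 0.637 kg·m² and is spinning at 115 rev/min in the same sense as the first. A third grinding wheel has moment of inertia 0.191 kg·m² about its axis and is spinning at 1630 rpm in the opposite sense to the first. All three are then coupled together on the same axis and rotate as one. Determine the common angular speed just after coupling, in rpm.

|ω_f| ≈ 96.5 rpm

The coupling torques are internal; angular momentum about the shared axis is conserved.
Taking A's sense as positive: L = (0.1260)(2620) + (0.6370)(115) − (0.1910)(1630) = 92.04 kg·m²·rpm.
Combined I = 0.1260 + 0.6370 + 0.1910 = 0.9540 kg·m².
ω_f = L / I = 92.04 / 0.9540 = 96.48 rpm.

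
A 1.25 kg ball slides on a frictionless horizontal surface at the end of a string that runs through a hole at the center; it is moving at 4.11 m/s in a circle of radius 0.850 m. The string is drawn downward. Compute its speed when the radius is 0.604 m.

The only horizontal force on the mass is along the cord (radial), so it exerts no torque about the hole and angular momentum m v r is conserved.
v₂ = v₁ r₁ / r₂ = (4.11)(0.850) / (0.604) = 5.784 m/s.

v₂ ≈ 5.78 m/s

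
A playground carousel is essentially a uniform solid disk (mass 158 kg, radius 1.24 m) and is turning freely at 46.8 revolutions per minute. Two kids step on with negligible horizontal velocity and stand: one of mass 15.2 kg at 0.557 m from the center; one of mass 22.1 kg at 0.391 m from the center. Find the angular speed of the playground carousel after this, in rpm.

ω_f ≈ 43.9 rpm

The added mass arrives with no angular momentum about the center, and any external torque about the center is negligible, so the system's angular momentum is conserved.
I_p = ½(158)(1.24)² = 121.5 kg·m².
Added inertia Σmr² = (15.2)(0.557)² + (22.1)(0.391)² = 8.094 kg·m²; I_f = 121.5 + 8.094 = 129.6 kg·m².
ω_f = I_p ω_i / I_f = (121.5)(46.8) / 129.6 = 43.88 rpm.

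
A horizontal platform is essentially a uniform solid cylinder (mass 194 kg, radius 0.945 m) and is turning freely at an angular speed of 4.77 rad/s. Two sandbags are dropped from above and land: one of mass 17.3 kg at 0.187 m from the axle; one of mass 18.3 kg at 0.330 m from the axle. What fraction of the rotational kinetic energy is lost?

The added mass arrives with no angular momentum about the axle, and any external torque about the axle is negligible, so the system's angular momentum is conserved.
I_p = ½(194)(0.945)² = 86.62 kg·m².
Added inertia Σmr² = (17.3)(0.187)² + (18.3)(0.330)² = 2.598 kg·m²; I_f = 86.62 + 2.598 = 89.22 kg·m².
ω_f = I_p ω_i / I_f = (86.62)(4.77) / 89.22 = 4.631 rad/s.
KE_i = ½(86.62)(4.770 rad/s)² = 985.5 J; KE_f = ½(89.22)(4.631)² = 956.8 J.
Fraction lost = 0.02912.

fraction ≈ 0.0291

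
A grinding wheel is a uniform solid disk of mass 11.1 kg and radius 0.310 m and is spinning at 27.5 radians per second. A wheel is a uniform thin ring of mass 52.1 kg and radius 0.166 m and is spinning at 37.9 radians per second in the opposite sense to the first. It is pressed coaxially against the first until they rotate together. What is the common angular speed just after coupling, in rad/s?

The coupling torques are internal; angular momentum about the shared axis is conserved.
Moments of inertia: I_A = ½(11.1)(0.310)² = 0.5334 kg·m²; I_B = (52.1)(0.166)² = 1.436 kg·m².
Taking A's sense as positive: L = (0.5334)(27.5) − (1.436)(37.9) = -39.74 kg·m²·rad/s.
Combined I = 0.5334 + 1.436 = 1.969 kg·m².
ω_f = L / I = -39.74 / 1.969 = -20.18 rad/s.

|ω_f| ≈ 20.2 rad/s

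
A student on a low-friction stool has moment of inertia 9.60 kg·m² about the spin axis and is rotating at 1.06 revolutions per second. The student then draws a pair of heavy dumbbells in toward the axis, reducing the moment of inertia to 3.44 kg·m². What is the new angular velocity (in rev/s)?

Angular momentum about the spin axis is conserved since the torque about it is zero.
ω₂ = I₁ω₁ / I₂ = (9.600)(1.06 rev/s) / (3.440) = 2.958 rev/s.

ω₂ ≈ 2.96 rev/s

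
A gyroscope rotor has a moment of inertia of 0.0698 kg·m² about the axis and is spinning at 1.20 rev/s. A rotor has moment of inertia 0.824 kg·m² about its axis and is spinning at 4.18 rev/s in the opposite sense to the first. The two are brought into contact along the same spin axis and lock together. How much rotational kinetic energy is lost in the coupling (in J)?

The coupling torques are internal; angular momentum about the shared axis is conserved.
Taking A's sense as positive: L = (0.06980)(1.20) − (0.8240)(4.18) = -3.361 kg·m²·rev/s.
Combined I = 0.06980 + 0.8240 = 0.8938 kg·m².
ω_f = L / I = -3.361 / 0.8938 = -3.760 rev/s.
KE_i = ½ΣIω² = 286.2 J; KE_f = ½(0.8938)(23.62)² = 249.4 J.

ΔKE lost ≈ 36.8 J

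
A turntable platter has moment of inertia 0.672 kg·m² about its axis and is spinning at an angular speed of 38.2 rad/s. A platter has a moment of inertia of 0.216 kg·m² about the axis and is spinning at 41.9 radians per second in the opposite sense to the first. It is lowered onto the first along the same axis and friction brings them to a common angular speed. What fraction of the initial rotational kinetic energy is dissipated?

The coupling torques are internal; angular momentum about the shared axis is conserved.
Taking A's sense as positive: L = (0.6720)(38.2) − (0.2160)(41.9) = 16.62 kg·m²·rad/s.
Combined I = 0.6720 + 0.2160 = 0.8880 kg·m².
ω_f = L / I = 16.62 / 0.8880 = 18.72 rad/s.
KE_i = ½ΣIω² = 679.9 J; KE_f = ½(0.8880)(18.72)² = 155.5 J.
Fraction dissipated = (KE_i − KE_f)/KE_i = 0.7712.

fraction ≈ 0.771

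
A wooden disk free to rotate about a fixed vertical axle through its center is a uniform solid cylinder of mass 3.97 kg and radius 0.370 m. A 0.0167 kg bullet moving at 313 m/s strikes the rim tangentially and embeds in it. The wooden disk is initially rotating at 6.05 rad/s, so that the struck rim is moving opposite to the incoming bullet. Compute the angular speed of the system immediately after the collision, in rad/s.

|ω_f| ≈ 1.06 rad/s

About the axle the impulsive forces during the collision are internal, so angular momentum about that axis is conserved.
I_p = ½(3.97)(0.370)² = 0.2717 kg·m². Taking the sense of the bullet's angular momentum as positive, L_{bullet} = m v R = (0.0167)(313)(0.370) = 1.934 kg·m²/s.
L_i = −I_p ω_p + m v R = −(0.2717)(6.05) + 1.934 = 0.2900 kg·m²/s.
After sticking, I_f = I_p + m R² = 0.2717 + (0.0167)(0.370)² = 0.2740 kg·m².
ω_f = L_i / I_f = 0.2900 / 0.2740 = 1.058 rad/s.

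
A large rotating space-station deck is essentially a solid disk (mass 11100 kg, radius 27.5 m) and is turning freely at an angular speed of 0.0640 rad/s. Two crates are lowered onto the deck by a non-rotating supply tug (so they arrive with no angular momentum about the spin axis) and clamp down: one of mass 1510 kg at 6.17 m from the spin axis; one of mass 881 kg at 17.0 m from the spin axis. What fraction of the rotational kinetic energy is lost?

No external torque acts about the spin axis; L_before = L_after.
I_p = ½(11100)(27.5)² = 4.197e+06 kg·m².
Added inertia Σmr² = (1510)(6.17)² + (881)(17.0)² = 3.121e+05 kg·m²; I_f = 4.197e+06 + 3.121e+05 = 4.509e+06 kg·m².
ω_f = I_p ω_i / I_f = (4.197e+06)(0.0640) / 4.509e+06 = 0.05957 rad/s.
KE_i = ½(4.197e+06)(0.06400 rad/s)² = 8596 J; KE_f = ½(4.509e+06)(0.05957)² = 8001 J.
Fraction lost = 0.06921.

fraction ≈ 0.0692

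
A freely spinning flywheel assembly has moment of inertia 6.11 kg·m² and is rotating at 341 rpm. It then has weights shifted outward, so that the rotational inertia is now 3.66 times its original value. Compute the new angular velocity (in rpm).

No external torque acts about the spin axis, so angular momentum is conserved.
I₂ = 3.66 × 6.11 = 22.36 kg·m².
ω₂ = I₁ω₁ / I₂ = (6.110)(341 rpm) / (22.36) = 93.17 rpm.

ω₂ ≈ 93.2 rpm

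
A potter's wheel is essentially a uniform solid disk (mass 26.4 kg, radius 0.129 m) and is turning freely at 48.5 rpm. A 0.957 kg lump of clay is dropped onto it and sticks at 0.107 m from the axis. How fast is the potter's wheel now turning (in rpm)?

ω_f ≈ 46.2 rpm

The added mass arrives with no angular momentum about the axis, and any external torque about the axis is negligible, so the system's angular momentum is conserved.
I_p = ½(26.4)(0.129)² = 0.2197 kg·m².
Added inertia Σmr² = (0.957)(0.107)² = 0.01096 kg·m²; I_f = 0.2197 + 0.01096 = 0.2306 kg·m².
ω_f = I_p ω_i / I_f = (0.2197)(48.5) / 0.2306 = 46.20 rpm.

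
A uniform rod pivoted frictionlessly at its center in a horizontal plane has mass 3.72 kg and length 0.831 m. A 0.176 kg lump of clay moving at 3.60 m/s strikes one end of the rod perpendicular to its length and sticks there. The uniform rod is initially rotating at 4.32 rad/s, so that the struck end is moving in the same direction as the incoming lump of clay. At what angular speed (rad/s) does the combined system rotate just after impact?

|ω_f| ≈ 4.86 rad/s

About the pivot the impulsive forces during the collision are internal, so angular momentum about that axis is conserved.
I_p = (1/12)(3.72)(0.831)² = 0.2141 kg·m². Taking the sense of the lump of clay's angular momentum as positive, L_{lump} = m v R = (0.176)(3.60)(0.831/2) = 0.2633 kg·m²/s.
L_i = +I_p ω_p + m v R = +(0.2141)(4.32) + 0.2633 = 1.188 kg·m²/s.
After sticking, I_f = I_p + m R² = 0.2141 + (0.176)(0.831/2)² = 0.2445 kg·m².
ω_f = L_i / I_f = 1.188 / 0.2445 = 4.860 rad/s.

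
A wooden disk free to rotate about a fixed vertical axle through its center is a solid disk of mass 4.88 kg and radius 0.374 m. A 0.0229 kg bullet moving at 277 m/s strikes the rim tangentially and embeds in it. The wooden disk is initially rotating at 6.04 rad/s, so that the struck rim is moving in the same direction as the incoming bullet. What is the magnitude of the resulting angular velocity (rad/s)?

About the axle the impulsive forces during the collision are internal, so angular momentum about that axis is conserved.
I_p = ½(4.88)(0.374)² = 0.3413 kg·m². Taking the sense of the bullet's angular momentum as positive, L_{bullet} = m v R = (0.0229)(277)(0.374) = 2.372 kg·m²/s.
L_i = +I_p ω_p + m v R = +(0.3413)(6.04) + 2.372 = 4.434 kg·m²/s.
After sticking, I_f = I_p + m R² = 0.3413 + (0.0229)(0.374)² = 0.3445 kg·m².
ω_f = L_i / I_f = 4.434 / 0.3445 = 12.87 rad/s.

|ω_f| ≈ 12.9 rad/s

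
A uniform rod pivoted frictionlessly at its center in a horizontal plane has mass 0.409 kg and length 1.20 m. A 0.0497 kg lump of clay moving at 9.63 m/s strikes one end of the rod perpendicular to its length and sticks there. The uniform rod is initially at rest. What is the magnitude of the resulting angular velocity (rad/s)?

The axle reaction passes through the pivot and exerts no torque about it; angular momentum about the pivot is conserved through the impact.
I_p = (1/12)(0.409)(1.20)² = 0.04908 kg·m². Taking the sense of the lump of clay's angular momentum as positive, L_{lump} = m v R = (0.0497)(9.63)(1.20/2) = 0.2872 kg·m²/s.
L_i = 0 + 0.2872 = 0.2872 kg·m²/s.
After sticking, I_f = I_p + m R² = 0.04908 + (0.0497)(1.20/2)² = 0.06697 kg·m².
ω_f = L_i / I_f = 0.2872 / 0.06697 = 4.288 rad/s.

|ω_f| ≈ 4.29 rad/s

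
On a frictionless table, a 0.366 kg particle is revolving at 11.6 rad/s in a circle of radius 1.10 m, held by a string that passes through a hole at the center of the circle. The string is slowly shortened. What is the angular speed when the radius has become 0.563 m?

ω₂ ≈ 44.3 rad/s

No torque about the axis ⇒ m r₁² ω₁ = m r₂² ω₂.
ω₂ = ω₁ (r₁/r₂)² = (11.6)(1.10/0.563)² = 44.28 rad/s.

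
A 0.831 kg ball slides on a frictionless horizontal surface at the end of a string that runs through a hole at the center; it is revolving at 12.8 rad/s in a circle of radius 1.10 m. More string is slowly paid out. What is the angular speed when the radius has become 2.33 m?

The constraining force is radial, so m r² ω about the center is conserved.
ω₂ = ω₁ (r₁/r₂)² = (12.8)(1.10/2.33)² = 2.853 rad/s.

ω₂ ≈ 2.85 rad/s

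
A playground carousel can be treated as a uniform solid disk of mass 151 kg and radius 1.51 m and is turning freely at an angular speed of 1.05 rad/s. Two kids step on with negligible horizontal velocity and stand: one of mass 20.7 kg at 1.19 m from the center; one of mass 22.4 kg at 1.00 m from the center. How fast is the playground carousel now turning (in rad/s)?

ω_f ≈ 0.807 rad/s

The added mass arrives with no angular momentum about the center, and any external torque about the center is negligible, so the system's angular momentum is conserved.
I_p = ½(151)(1.51)² = 172.1 kg·m².
Added inertia Σmr² = (20.7)(1.19)² + (22.4)(1.00)² = 51.71 kg·m²; I_f = 172.1 + 51.71 = 223.9 kg·m².
ω_f = I_p ω_i / I_f = (172.1)(1.05) / 223.9 = 0.8074 rad/s.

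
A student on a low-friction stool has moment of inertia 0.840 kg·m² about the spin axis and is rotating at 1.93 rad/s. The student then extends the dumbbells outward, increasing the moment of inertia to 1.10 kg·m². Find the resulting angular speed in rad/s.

With no external torque about the axis, L is conserved: I₁ω₁ = I₂ω₂.
ω₂ = I₁ω₁ / I₂ = (0.8400)(1.93 rad/s) / (1.100) = 1.474 rad/s.

ω₂ ≈ 1.47 rad/s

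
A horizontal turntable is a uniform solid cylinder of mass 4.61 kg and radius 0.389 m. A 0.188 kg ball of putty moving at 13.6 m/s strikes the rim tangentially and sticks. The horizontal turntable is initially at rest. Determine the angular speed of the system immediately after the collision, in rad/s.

|ω_f| ≈ 2.64 rad/s

The axle reaction passes through the axle and exerts no torque about it; angular momentum about the axle is conserved through the impact.
I_p = ½(4.61)(0.389)² = 0.3488 kg·m². Taking the sense of the ball of putty's angular momentum as positive, L_{ball} = m v R = (0.188)(13.6)(0.389) = 0.9946 kg·m²/s.
L_i = 0 + 0.9946 = 0.9946 kg·m²/s.
After sticking, I_f = I_p + m R² = 0.3488 + (0.188)(0.389)² = 0.3772 kg·m².
ω_f = L_i / I_f = 0.9946 / 0.3772 = 2.636 rad/s.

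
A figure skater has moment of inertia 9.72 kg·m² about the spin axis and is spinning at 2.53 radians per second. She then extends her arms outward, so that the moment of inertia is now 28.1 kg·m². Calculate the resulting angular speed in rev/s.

ω₂ ≈ 0.139 rev/s

With no external torque about the axis, L is conserved: I₁ω₁ = I₂ω₂.
ω₂ = I₁ω₁ / I₂ = (9.720)(2.53 rad/s) / (28.10) = 0.8751 rad/s = 0.1393 rev/s.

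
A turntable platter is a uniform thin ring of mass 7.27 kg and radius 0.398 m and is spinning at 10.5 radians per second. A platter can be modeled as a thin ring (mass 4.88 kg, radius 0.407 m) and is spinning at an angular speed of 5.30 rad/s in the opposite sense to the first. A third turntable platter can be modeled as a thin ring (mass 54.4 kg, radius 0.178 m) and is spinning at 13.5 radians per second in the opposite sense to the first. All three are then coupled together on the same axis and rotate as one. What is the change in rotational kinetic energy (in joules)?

ΔKE ≈ -199 J

No external torque acts about the common axis, so total angular momentum is conserved.
Moments of inertia: I_A = (7.27)(0.398)² = 1.152 kg·m²; I_B = (4.88)(0.407)² = 0.8084 kg·m²; I_C = (54.4)(0.178)² = 1.724 kg·m².
Taking A's sense as positive: L = (1.152)(10.5) − (0.8084)(5.30) − (1.724)(13.5) = -15.46 kg·m²·rad/s.
Combined I = 1.152 + 0.8084 + 1.724 = 3.684 kg·m².
ω_f = L / I = -15.46 / 3.684 = -4.197 rad/s.
KE_i = ½ΣIω² = 231.9 J; KE_f = ½(3.684)(4.197)² = 32.45 J.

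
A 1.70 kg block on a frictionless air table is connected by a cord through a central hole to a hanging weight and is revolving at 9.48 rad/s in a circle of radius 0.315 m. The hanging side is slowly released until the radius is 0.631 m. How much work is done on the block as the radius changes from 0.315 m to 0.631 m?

The constraining force is radial, so m r² ω about the center is conserved.
ω₂ = ω₁ (r₁/r₂)² = (9.48)(0.315/0.631)² = 2.362 rad/s.
W = ΔKE = ½m(v₂² − v₁²) = -5.691 J.

W ≈ -5.69 J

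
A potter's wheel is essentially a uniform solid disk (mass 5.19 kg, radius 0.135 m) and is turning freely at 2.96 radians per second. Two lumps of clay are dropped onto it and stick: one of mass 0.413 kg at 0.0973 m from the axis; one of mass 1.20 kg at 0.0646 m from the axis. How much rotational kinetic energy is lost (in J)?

energy lost ≈ 0.0329 J

No external torque acts about the axis; L_before = L_after.
I_p = ½(5.19)(0.135)² = 0.04729 kg·m².
Added inertia Σmr² = (0.413)(0.0973)² + (1.20)(0.0646)² = 0.008918 kg·m²; I_f = 0.04729 + 0.008918 = 0.05621 kg·m².
ω_f = I_p ω_i / I_f = (0.04729)(2.96) / 0.05621 = 2.490 rad/s.
KE_i = ½(0.04729)(2.960 rad/s)² = 0.2072 J; KE_f = ½(0.05621)(2.490)² = 0.1743 J.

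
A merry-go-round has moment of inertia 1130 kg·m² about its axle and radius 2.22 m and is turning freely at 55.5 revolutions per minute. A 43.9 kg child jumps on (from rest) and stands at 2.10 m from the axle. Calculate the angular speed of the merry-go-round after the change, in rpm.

ω_f ≈ 47.4 rpm

No external torque acts about the axle; L_before = L_after.
Added inertia Σmr² = (43.9)(2.10)² = 193.6 kg·m²; I_f = 1130 + 193.6 = 1324 kg·m².
ω_f = I_p ω_i / I_f = (1130)(55.5) / 1324 = 47.38 rpm.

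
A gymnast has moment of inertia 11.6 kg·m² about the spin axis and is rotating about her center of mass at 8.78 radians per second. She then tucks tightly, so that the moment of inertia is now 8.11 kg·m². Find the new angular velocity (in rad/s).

With no external torque about the axis, L is conserved: I₁ω₁ = I₂ω₂.
ω₂ = I₁ω₁ / I₂ = (11.60)(8.78 rad/s) / (8.110) = 12.56 rad/s.

ω₂ ≈ 12.6 rad/s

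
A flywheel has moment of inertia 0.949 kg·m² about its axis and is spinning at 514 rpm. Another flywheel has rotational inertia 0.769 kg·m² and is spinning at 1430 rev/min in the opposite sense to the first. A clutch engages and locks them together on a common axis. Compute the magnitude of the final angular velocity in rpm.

|ω_f| ≈ 356 rpm

No external torque acts about the common axis, so total angular momentum is conserved.
Taking A's sense as positive: L = (0.9490)(514) − (0.7690)(1430) = -611.9 kg·m²·rpm.
Combined I = 0.9490 + 0.7690 = 1.718 kg·m².
ω_f = L / I = -611.9 / 1.718 = -356.2 rpm.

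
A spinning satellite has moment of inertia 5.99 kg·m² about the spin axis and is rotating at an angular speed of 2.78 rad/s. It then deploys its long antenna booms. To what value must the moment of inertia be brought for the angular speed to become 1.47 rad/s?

I₂ ≈ 11.3 kg·m²

No external torque acts about the spin axis, so angular momentum is conserved.
I₂ = I₁ω₁ / ω₂ = (5.99)(2.78) / (1.47) = 11.33 kg·m².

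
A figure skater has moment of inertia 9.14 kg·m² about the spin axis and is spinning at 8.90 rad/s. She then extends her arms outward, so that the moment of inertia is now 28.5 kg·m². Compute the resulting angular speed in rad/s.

ω₂ ≈ 2.85 rad/s

No external torque acts about the spin axis, so angular momentum is conserved.
ω₂ = I₁ω₁ / I₂ = (9.140)(8.90 rad/s) / (28.50) = 2.854 rad/s.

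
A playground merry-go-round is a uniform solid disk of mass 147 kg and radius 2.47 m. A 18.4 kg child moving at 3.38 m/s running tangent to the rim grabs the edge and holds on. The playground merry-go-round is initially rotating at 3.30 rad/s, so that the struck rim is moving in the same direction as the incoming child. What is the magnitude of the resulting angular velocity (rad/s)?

|ω_f| ≈ 2.91 rad/s

The axle reaction passes through the axle and exerts no torque about it; angular momentum about the axle is conserved through the impact.
I_p = ½(147)(2.47)² = 448.4 kg·m². Taking the sense of the child's angular momentum as positive, L_{child} = m v R = (18.4)(3.38)(2.47) = 153.6 kg·m²/s.
L_i = +I_p ω_p + m v R = +(448.4)(3.30) + 153.6 = 1633 kg·m²/s.
After sticking, I_f = I_p + m R² = 448.4 + (18.4)(2.47)² = 560.7 kg·m².
ω_f = L_i / I_f = 1633 / 560.7 = 2.913 rad/s.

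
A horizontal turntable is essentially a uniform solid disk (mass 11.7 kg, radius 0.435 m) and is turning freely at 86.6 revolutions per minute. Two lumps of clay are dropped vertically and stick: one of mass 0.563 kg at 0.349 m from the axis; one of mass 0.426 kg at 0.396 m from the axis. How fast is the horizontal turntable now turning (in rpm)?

ω_f ≈ 77.2 rpm

No external torque acts about the axis; L_before = L_after.
I_p = ½(11.7)(0.435)² = 1.107 kg·m².
Added inertia Σmr² = (0.563)(0.349)² + (0.426)(0.396)² = 0.1354 kg·m²; I_f = 1.107 + 0.1354 = 1.242 kg·m².
ω_f = I_p ω_i / I_f = (1.107)(86.6) / 1.242 = 77.16 rpm.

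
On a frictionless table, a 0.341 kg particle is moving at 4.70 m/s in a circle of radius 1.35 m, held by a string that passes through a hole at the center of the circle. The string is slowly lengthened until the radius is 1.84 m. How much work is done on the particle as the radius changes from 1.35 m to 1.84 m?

The only horizontal force on the mass is along the cord (radial), so it exerts no torque about the hole and angular momentum m v r is conserved.
v₂ = v₁ r₁ / r₂ = (4.70)(1.35) / (1.84) = 3.448 m/s.
W = ΔKE = ½m(v₂² − v₁²) = -1.739 J.

W ≈ -1.74 J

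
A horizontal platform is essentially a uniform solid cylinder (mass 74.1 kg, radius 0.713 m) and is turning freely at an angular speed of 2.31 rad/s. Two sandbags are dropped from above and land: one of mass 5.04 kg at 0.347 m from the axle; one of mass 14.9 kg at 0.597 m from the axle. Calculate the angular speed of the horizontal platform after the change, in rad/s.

ω_f ≈ 1.76 rad/s

The added mass arrives with no angular momentum about the axle, and any external torque about the axle is negligible, so the system's angular momentum is conserved.
I_p = ½(74.1)(0.713)² = 18.84 kg·m².
Added inertia Σmr² = (5.04)(0.347)² + (14.9)(0.597)² = 5.917 kg·m²; I_f = 18.84 + 5.917 = 24.75 kg·m².
ω_f = I_p ω_i / I_f = (18.84)(2.31) / 24.75 = 1.758 rad/s.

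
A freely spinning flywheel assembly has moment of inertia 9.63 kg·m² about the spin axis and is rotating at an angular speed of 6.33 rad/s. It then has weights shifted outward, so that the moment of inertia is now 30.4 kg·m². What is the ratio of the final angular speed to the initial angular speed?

No external torque acts about the spin axis, so angular momentum is conserved.
ω₂/ω₁ = I₁/I₂ = 9.630 / 30.40 = 0.3168.

ω₂/ω₁ ≈ 0.317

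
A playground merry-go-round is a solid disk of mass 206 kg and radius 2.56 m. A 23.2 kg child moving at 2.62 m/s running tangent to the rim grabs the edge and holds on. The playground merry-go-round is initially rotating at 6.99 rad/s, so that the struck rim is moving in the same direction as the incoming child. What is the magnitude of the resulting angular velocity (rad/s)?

About the axle the impulsive forces during the collision are internal, so angular momentum about that axis is conserved.
I_p = ½(206)(2.56)² = 675.0 kg·m². Taking the sense of the child's angular momentum as positive, L_{child} = m v R = (23.2)(2.62)(2.56) = 155.6 kg·m²/s.
L_i = +I_p ω_p + m v R = +(675.0)(6.99) + 155.6 = 4874 kg·m²/s.
After sticking, I_f = I_p + m R² = 675.0 + (23.2)(2.56)² = 827.1 kg·m².
ω_f = L_i / I_f = 4874 / 827.1 = 5.893 rad/s.

|ω_f| ≈ 5.89 rad/s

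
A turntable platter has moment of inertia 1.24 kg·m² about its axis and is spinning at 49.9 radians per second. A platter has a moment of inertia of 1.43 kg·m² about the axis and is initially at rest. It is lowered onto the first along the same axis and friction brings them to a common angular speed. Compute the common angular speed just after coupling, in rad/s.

The coupling torques are internal; angular momentum about the shared axis is conserved.
Taking A's sense as positive: L = (1.240)(49.9) = 61.88 kg·m²·rad/s.
Combined I = 1.240 + 1.430 = 2.670 kg·m².
ω_f = L / I = 61.88 / 2.670 = 23.17 rad/s.

|ω_f| ≈ 23.2 rad/s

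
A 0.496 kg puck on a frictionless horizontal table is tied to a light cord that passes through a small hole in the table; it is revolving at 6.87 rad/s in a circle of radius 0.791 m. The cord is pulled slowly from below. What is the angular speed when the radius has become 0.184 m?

No torque about the axis ⇒ m r₁² ω₁ = m r₂² ω₂.
ω₂ = ω₁ (r₁/r₂)² = (6.87)(0.791/0.184)² = 127.0 rad/s.

ω₂ ≈ 127 rad/s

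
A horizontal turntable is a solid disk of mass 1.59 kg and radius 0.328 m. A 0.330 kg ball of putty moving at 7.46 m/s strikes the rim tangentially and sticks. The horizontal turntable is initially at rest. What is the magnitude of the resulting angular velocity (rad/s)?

|ω_f| ≈ 6.67 rad/s

About the axle the impulsive forces during the collision are internal, so angular momentum about that axis is conserved.
I_p = ½(1.59)(0.328)² = 0.08553 kg·m². Taking the sense of the ball of putty's angular momentum as positive, L_{ball} = m v R = (0.330)(7.46)(0.328) = 0.8075 kg·m²/s.
L_i = 0 + 0.8075 = 0.8075 kg·m²/s.
After sticking, I_f = I_p + m R² = 0.08553 + (0.330)(0.328)² = 0.1210 kg·m².
ω_f = L_i / I_f = 0.8075 / 0.1210 = 6.672 rad/s.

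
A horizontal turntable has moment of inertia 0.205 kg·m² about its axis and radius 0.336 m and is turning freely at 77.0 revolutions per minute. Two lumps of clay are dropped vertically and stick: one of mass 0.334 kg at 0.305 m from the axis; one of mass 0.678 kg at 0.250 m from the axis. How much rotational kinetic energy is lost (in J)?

energy lost ≈ 1.76 J

The added mass arrives with no angular momentum about the axis, and any external torque about the axis is negligible, so the system's angular momentum is conserved.
Added inertia Σmr² = (0.334)(0.305)² + (0.678)(0.250)² = 0.07345 kg·m²; I_f = 0.2050 + 0.07345 = 0.2784 kg·m².
ω_f = I_p ω_i / I_f = (0.2050)(77.0) / 0.2784 = 56.69 rpm.
KE_i = ½(0.2050)(8.063 rad/s)² = 6.664 J; KE_f = ½(0.2784)(5.937)² = 4.907 J.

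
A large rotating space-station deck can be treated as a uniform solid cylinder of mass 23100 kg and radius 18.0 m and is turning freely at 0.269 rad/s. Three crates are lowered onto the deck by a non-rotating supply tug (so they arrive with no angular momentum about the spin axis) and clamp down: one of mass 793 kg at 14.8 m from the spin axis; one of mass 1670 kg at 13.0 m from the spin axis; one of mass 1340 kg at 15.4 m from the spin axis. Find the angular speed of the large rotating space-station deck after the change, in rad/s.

ω_f ≈ 0.223 rad/s

The added mass arrives with no angular momentum about the spin axis, and any external torque about the spin axis is negligible, so the system's angular momentum is conserved.
I_p = ½(23100)(18.0)² = 3.742e+06 kg·m².
Added inertia Σmr² = (793)(14.8)² + (1670)(13.0)² + (1340)(15.4)² = 7.737e+05 kg·m²; I_f = 3.742e+06 + 7.737e+05 = 4.516e+06 kg·m².
ω_f = I_p ω_i / I_f = (3.742e+06)(0.269) / 4.516e+06 = 0.2229 rad/s.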